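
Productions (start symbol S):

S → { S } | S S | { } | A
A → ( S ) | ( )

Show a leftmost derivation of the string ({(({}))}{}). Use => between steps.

S => A   [S → A]
A => (S)   [A → ( S )]
(S) => (SS)   [S → S S]
(SS) => ({S}S)   [S → { S }]
({S}S) => ({A}S)   [S → A]
({A}S) => ({(S)}S)   [A → ( S )]
({(S)}S) => ({(A)}S)   [S → A]
({(A)}S) => ({((S))}S)   [A → ( S )]
({((S))}S) => ({(({}))}S)   [S → { }]
({(({}))}S) => ({(({}))}{})   [S → { }]

S => A => (S) => (SS) => ({S}S) => ({A}S) => ({(S)}S) => ({(A)}S) => ({((S))}S) => ({(({}))}S) => ({(({}))}{})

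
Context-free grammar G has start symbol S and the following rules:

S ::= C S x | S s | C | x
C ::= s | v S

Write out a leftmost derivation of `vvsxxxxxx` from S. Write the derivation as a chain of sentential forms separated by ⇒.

S ⇒ CSx   [S ::= C S x]
CSx ⇒ vSSx   [C ::= v S]
vSSx ⇒ vCSxSx   [S ::= C S x]
vCSxSx ⇒ vvSSxSx   [C ::= v S]
vvSSxSx ⇒ vvCSxSxSx   [S ::= C S x]
vvCSxSxSx ⇒ vvsSxSxSx   [C ::= s]
vvsSxSxSx ⇒ vvsxxSxSx   [S ::= x]
vvsxxSxSx ⇒ vvsxxxxSx   [S ::= x]
vvsxxxxSx ⇒ vvsxxxxxx   [S ::= x]

S⇒CSx⇒vSSx⇒vCSxSx⇒vvSSxSx⇒vvCSxSxSx⇒vvsSxSxSx⇒vvsxxSxSx⇒vvsxxxxSx⇒vvsxxxxxx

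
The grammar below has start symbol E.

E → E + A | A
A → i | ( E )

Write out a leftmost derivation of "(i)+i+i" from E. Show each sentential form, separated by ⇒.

E ⇒ E+A   [E → E + A]
E+A ⇒ E+A+A   [E → E + A]
E+A+A ⇒ A+A+A   [E → A]
A+A+A ⇒ (E)+A+A   [A → ( E )]
(E)+A+A ⇒ (A)+A+A   [E → A]
(A)+A+A ⇒ (i)+A+A   [A → i]
(i)+A+A ⇒ (i)+i+A   [A → i]
(i)+i+A ⇒ (i)+i+i   [A → i]

E⇒E+A⇒E+A+A⇒A+A+A⇒(E)+A+A⇒(A)+A+A⇒(i)+A+A⇒(i)+i+A⇒(i)+i+i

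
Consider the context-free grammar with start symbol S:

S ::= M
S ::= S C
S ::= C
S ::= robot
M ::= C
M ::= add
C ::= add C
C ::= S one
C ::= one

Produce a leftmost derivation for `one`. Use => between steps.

S => M => C => one

S => M   [S ::= M]
M => C   [M ::= C]
C => one   [C ::= one]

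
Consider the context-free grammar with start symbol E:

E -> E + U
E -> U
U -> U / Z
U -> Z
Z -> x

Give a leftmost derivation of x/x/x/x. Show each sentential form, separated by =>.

E => U => U/Z => U/Z/Z => U/Z/Z/Z => Z/Z/Z/Z => x/Z/Z/Z => x/x/Z/Z => x/x/x/Z => x/x/x/x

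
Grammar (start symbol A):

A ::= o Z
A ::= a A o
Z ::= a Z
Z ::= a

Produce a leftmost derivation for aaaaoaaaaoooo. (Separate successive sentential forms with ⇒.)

A ⇒ aAo   [A ::= a A o]
aAo ⇒ aaAoo   [A ::= a A o]
aaAoo ⇒ aaaAooo   [A ::= a A o]
aaaAooo ⇒ aaaaAoooo   [A ::= a A o]
aaaaAoooo ⇒ aaaaoZoooo   [A ::= o Z]
aaaaoZoooo ⇒ aaaaoaZoooo   [Z ::= a Z]
aaaaoaZoooo ⇒ aaaaoaaZoooo   [Z ::= a Z]
aaaaoaaZoooo ⇒ aaaaoaaaZoooo   [Z ::= a Z]
aaaaoaaaZoooo ⇒ aaaaoaaaaoooo   [Z ::= a]

A⇒aAo⇒aaAoo⇒aaaAooo⇒aaaaAoooo⇒aaaaoZoooo⇒aaaaoaZoooo⇒aaaaoaaZoooo⇒aaaaoaaaZoooo⇒aaaaoaaaaoooo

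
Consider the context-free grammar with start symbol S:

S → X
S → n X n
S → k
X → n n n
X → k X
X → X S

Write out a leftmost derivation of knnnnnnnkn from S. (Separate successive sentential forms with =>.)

S=>X=>XS=>kXS=>knnnS=>knnnnXn=>knnnnXSn=>knnnnnnnSn=>knnnnnnnkn

S => X   [S → X]
X => XS   [X → X S]
XS => kXS   [X → k X]
kXS => knnnS   [X → n n n]
knnnS => knnnnXn   [S → n X n]
knnnnXn => knnnnXSn   [X → X S]
knnnnXSn => knnnnnnnSn   [X → n n n]
knnnnnnnSn => knnnnnnnkn   [S → k]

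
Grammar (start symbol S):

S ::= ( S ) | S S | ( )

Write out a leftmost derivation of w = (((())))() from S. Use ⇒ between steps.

S ⇒ SS   [S ::= S S]
SS ⇒ (S)S   [S ::= ( S )]
(S)S ⇒ ((S))S   [S ::= ( S )]
((S))S ⇒ (((S)))S   [S ::= ( S )]
(((S)))S ⇒ (((())))S   [S ::= ( )]
(((())))S ⇒ (((())))()   [S ::= ( )]

S ⇒ SS ⇒ (S)S ⇒ ((S))S ⇒ (((S)))S ⇒ (((())))S ⇒ (((())))()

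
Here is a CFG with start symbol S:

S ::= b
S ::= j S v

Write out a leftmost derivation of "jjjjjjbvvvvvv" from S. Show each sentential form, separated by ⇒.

S ⇒ jSv ⇒ jjSvv ⇒ jjjSvvv ⇒ jjjjSvvvv ⇒ jjjjjSvvvvv ⇒ jjjjjjSvvvvvv ⇒ jjjjjjbvvvvvv

S ⇒ jSv   [S ::= j S v]
jSv ⇒ jjSvv   [S ::= j S v]
jjSvv ⇒ jjjSvvv   [S ::= j S v]
jjjSvvv ⇒ jjjjSvvvv   [S ::= j S v]
jjjjSvvvv ⇒ jjjjjSvvvvv   [S ::= j S v]
jjjjjSvvvvv ⇒ jjjjjjSvvvvvv   [S ::= j S v]
jjjjjjSvvvvvv ⇒ jjjjjjbvvvvvv   [S ::= b]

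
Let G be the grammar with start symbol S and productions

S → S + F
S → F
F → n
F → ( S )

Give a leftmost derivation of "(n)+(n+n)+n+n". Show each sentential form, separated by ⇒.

S ⇒ S+F   [S → S + F]
S+F ⇒ S+F+F   [S → S + F]
S+F+F ⇒ S+F+F+F   [S → S + F]
S+F+F+F ⇒ F+F+F+F   [S → F]
F+F+F+F ⇒ (S)+F+F+F   [F → ( S )]
(S)+F+F+F ⇒ (F)+F+F+F   [S → F]
(F)+F+F+F ⇒ (n)+F+F+F   [F → n]
(n)+F+F+F ⇒ (n)+(S)+F+F   [F → ( S )]
(n)+(S)+F+F ⇒ (n)+(S+F)+F+F   [S → S + F]
(n)+(S+F)+F+F ⇒ (n)+(F+F)+F+F   [S → F]
(n)+(F+F)+F+F ⇒ (n)+(n+F)+F+F   [F → n]
(n)+(n+F)+F+F ⇒ (n)+(n+n)+F+F   [F → n]
(n)+(n+n)+F+F ⇒ (n)+(n+n)+n+F   [F → n]
(n)+(n+n)+n+F ⇒ (n)+(n+n)+n+n   [F → n]

S⇒S+F⇒S+F+F⇒S+F+F+F⇒F+F+F+F⇒(S)+F+F+F⇒(F)+F+F+F⇒(n)+F+F+F⇒(n)+(S)+F+F⇒(n)+(S+F)+F+F⇒(n)+(F+F)+F+F⇒(n)+(n+F)+F+F⇒(n)+(n+n)+F+F⇒(n)+(n+n)+n+F⇒(n)+(n+n)+n+n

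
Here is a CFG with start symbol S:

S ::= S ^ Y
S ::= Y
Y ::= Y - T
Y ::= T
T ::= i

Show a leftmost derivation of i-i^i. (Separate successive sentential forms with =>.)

S => S^Y   [S ::= S ^ Y]
S^Y => Y^Y   [S ::= Y]
Y^Y => Y-T^Y   [Y ::= Y - T]
Y-T^Y => T-T^Y   [Y ::= T]
T-T^Y => i-T^Y   [T ::= i]
i-T^Y => i-i^Y   [T ::= i]
i-i^Y => i-i^T   [Y ::= T]
i-i^T => i-i^i   [T ::= i]

S=>S^Y=>Y^Y=>Y-T^Y=>T-T^Y=>i-T^Y=>i-i^Y=>i-i^T=>i-i^i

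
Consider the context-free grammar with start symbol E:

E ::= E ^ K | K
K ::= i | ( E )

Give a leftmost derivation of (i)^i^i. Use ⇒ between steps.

E ⇒ E^K ⇒ E^K^K ⇒ K^K^K ⇒ (E)^K^K ⇒ (K)^K^K ⇒ (i)^K^K ⇒ (i)^i^K ⇒ (i)^i^i

E ⇒ E^K   [E ::= E ^ K]
E^K ⇒ E^K^K   [E ::= E ^ K]
E^K^K ⇒ K^K^K   [E ::= K]
K^K^K ⇒ (E)^K^K   [K ::= ( E )]
(E)^K^K ⇒ (K)^K^K   [E ::= K]
(K)^K^K ⇒ (i)^K^K   [K ::= i]
(i)^K^K ⇒ (i)^i^K   [K ::= i]
(i)^i^K ⇒ (i)^i^i   [K ::= i]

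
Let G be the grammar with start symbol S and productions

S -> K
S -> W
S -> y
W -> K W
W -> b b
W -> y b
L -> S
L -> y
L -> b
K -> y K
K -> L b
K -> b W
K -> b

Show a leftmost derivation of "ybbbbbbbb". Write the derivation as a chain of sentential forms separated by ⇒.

S ⇒ W   [S -> W]
W ⇒ KW   [W -> K W]
KW ⇒ LbW   [K -> L b]
LbW ⇒ ybW   [L -> y]
ybW ⇒ ybKW   [W -> K W]
ybKW ⇒ ybbWW   [K -> b W]
ybbWW ⇒ ybbKWW   [W -> K W]
ybbKWW ⇒ ybbbWW   [K -> b]
ybbbWW ⇒ ybbbbbW   [W -> b b]
ybbbbbW ⇒ ybbbbbKW   [W -> K W]
ybbbbbKW ⇒ ybbbbbbW   [K -> b]
ybbbbbbW ⇒ ybbbbbbbb   [W -> b b]

S ⇒ W ⇒ KW ⇒ LbW ⇒ ybW ⇒ ybKW ⇒ ybbWW ⇒ ybbKWW ⇒ ybbbWW ⇒ ybbbbbW ⇒ ybbbbbKW ⇒ ybbbbbbW ⇒ ybbbbbbbb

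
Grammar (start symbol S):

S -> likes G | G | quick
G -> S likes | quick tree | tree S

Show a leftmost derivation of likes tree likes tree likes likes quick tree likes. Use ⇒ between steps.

S ⇒ likes G ⇒ likes tree S ⇒ likes tree likes G ⇒ likes tree likes tree S ⇒ likes tree likes tree likes G ⇒ likes tree likes tree likes S likes ⇒ likes tree likes tree likes likes G likes ⇒ likes tree likes tree likes likes quick tree likes

S ⇒ likes G   [S -> likes G]
likes G ⇒ likes tree S   [G -> tree S]
likes tree S ⇒ likes tree likes G   [S -> likes G]
likes tree likes G ⇒ likes tree likes tree S   [G -> tree S]
likes tree likes tree S ⇒ likes tree likes tree likes G   [S -> likes G]
likes tree likes tree likes G ⇒ likes tree likes tree likes S likes   [G -> S likes]
likes tree likes tree likes S likes ⇒ likes tree likes tree likes likes G likes   [S -> likes G]
likes tree likes tree likes likes G likes ⇒ likes tree likes tree likes likes quick tree likes   [G -> quick tree]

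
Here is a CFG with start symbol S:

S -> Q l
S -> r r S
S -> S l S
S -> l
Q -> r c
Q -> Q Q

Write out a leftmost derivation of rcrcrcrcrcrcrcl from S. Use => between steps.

S => Ql   [S -> Q l]
Ql => QQl   [Q -> Q Q]
QQl => QQQl   [Q -> Q Q]
QQQl => rcQQl   [Q -> r c]
rcQQl => rcrcQl   [Q -> r c]
rcrcQl => rcrcQQl   [Q -> Q Q]
rcrcQQl => rcrcQQQl   [Q -> Q Q]
rcrcQQQl => rcrcQQQQl   [Q -> Q Q]
rcrcQQQQl => rcrcQQQQQl   [Q -> Q Q]
rcrcQQQQQl => rcrcrcQQQQl   [Q -> r c]
rcrcrcQQQQl => rcrcrcrcQQQl   [Q -> r c]
rcrcrcrcQQQl => rcrcrcrcrcQQl   [Q -> r c]
rcrcrcrcrcQQl => rcrcrcrcrcrcQl   [Q -> r c]
rcrcrcrcrcrcQl => rcrcrcrcrcrcrcl   [Q -> r c]

S=>Ql=>QQl=>QQQl=>rcQQl=>rcrcQl=>rcrcQQl=>rcrcQQQl=>rcrcQQQQl=>rcrcQQQQQl=>rcrcrcQQQQl=>rcrcrcrcQQQl=>rcrcrcrcrcQQl=>rcrcrcrcrcrcQl=>rcrcrcrcrcrcrcl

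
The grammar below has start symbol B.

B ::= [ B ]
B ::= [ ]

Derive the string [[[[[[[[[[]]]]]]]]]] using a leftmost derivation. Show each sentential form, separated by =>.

B=>[B]=>[[B]]=>[[[B]]]=>[[[[B]]]]=>[[[[[B]]]]]=>[[[[[[B]]]]]]=>[[[[[[[B]]]]]]]=>[[[[[[[[B]]]]]]]]=>[[[[[[[[[B]]]]]]]]]=>[[[[[[[[[[]]]]]]]]]]

B => [B]   [B ::= [ B ]]
[B] => [[B]]   [B ::= [ B ]]
[[B]] => [[[B]]]   [B ::= [ B ]]
[[[B]]] => [[[[B]]]]   [B ::= [ B ]]
[[[[B]]]] => [[[[[B]]]]]   [B ::= [ B ]]
[[[[[B]]]]] => [[[[[[B]]]]]]   [B ::= [ B ]]
[[[[[[B]]]]]] => [[[[[[[B]]]]]]]   [B ::= [ B ]]
[[[[[[[B]]]]]]] => [[[[[[[[B]]]]]]]]   [B ::= [ B ]]
[[[[[[[[B]]]]]]]] => [[[[[[[[[B]]]]]]]]]   [B ::= [ B ]]
[[[[[[[[[B]]]]]]]]] => [[[[[[[[[[]]]]]]]]]]   [B ::= [ ]]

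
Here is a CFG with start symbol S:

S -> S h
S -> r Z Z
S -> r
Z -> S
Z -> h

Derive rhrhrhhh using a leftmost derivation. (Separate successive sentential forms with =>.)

S => rZZ   [S -> r Z Z]
rZZ => rhZ   [Z -> h]
rhZ => rhS   [Z -> S]
rhS => rhrZZ   [S -> r Z Z]
rhrZZ => rhrhZ   [Z -> h]
rhrhZ => rhrhS   [Z -> S]
rhrhS => rhrhSh   [S -> S h]
rhrhSh => rhrhrZZh   [S -> r Z Z]
rhrhrZZh => rhrhrhZh   [Z -> h]
rhrhrhZh => rhrhrhhh   [Z -> h]

S => rZZ => rhZ => rhS => rhrZZ => rhrhZ => rhrhS => rhrhSh => rhrhrZZh => rhrhrhZh => rhrhrhhh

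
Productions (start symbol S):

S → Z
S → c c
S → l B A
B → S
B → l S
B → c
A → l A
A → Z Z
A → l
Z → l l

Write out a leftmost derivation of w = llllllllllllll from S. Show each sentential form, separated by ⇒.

S ⇒ lBA ⇒ llSA ⇒ lllBAA ⇒ llllSAA ⇒ llllZAA ⇒ llllllAA ⇒ llllllZZA ⇒ llllllllZA ⇒ llllllllllA ⇒ llllllllllZZ ⇒ llllllllllllZ ⇒ llllllllllllll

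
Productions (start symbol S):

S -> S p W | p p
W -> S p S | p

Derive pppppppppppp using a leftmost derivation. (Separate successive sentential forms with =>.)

S => SpW => pppW => pppSpS => pppSpWpS => pppSpWpWpS => ppppppWpWpS => ppppppppWpS => ppppppppppS => pppppppppppp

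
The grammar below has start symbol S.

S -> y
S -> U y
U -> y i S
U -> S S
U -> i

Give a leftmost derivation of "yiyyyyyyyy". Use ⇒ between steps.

S ⇒ Uy ⇒ SSy ⇒ UySy ⇒ SSySy ⇒ UySySy ⇒ SSySySy ⇒ ySySySy ⇒ yUyySySy ⇒ ySSyySySy ⇒ yUySyySySy ⇒ yiySyySySy ⇒ yiyyyySySy ⇒ yiyyyyyySy ⇒ yiyyyyyyyy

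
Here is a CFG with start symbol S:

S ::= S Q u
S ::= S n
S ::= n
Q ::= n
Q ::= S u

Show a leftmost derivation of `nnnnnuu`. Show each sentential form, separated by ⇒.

S ⇒ SQu   [S ::= S Q u]
SQu ⇒ SnQu   [S ::= S n]
SnQu ⇒ SnnQu   [S ::= S n]
SnnQu ⇒ nnnQu   [S ::= n]
nnnQu ⇒ nnnSuu   [Q ::= S u]
nnnSuu ⇒ nnnSnuu   [S ::= S n]
nnnSnuu ⇒ nnnnnuu   [S ::= n]

S ⇒ SQu ⇒ SnQu ⇒ SnnQu ⇒ nnnQu ⇒ nnnSuu ⇒ nnnSnuu ⇒ nnnnnuu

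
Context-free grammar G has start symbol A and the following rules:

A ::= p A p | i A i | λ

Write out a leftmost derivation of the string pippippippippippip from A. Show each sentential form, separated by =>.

A => pAp   [A ::= p A p]
pAp => piAip   [A ::= i A i]
piAip => pipApip   [A ::= p A p]
pipApip => pippAppip   [A ::= p A p]
pippAppip => pippiAippip   [A ::= i A i]
pippiAippip => pippipApippip   [A ::= p A p]
pippipApippip => pippippAppippip   [A ::= p A p]
pippippAppippip => pippippiAippippip   [A ::= i A i]
pippippiAippippip => pippippipApippippip   [A ::= p A p]
pippippipApippippip => pippippippippippip   [A ::= λ]

A => pAp => piAip => pipApip => pippAppip => pippiAippip => pippipApippip => pippippAppippip => pippippiAippippip => pippippipApippippip => pippippippippippip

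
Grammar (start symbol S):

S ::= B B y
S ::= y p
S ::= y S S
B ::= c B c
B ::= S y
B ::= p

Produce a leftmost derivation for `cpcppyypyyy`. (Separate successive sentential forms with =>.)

S => BBy   [S ::= B B y]
BBy => cBcBy   [B ::= c B c]
cBcBy => cpcBy   [B ::= p]
cpcBy => cpcSyy   [B ::= S y]
cpcSyy => cpcBByyy   [S ::= B B y]
cpcBByyy => cpcSyByyy   [B ::= S y]
cpcSyByyy => cpcBByyByyy   [S ::= B B y]
cpcBByyByyy => cpcpByyByyy   [B ::= p]
cpcpByyByyy => cpcppyyByyy   [B ::= p]
cpcppyyByyy => cpcppyypyyy   [B ::= p]

S=>BBy=>cBcBy=>cpcBy=>cpcSyy=>cpcBByyy=>cpcSyByyy=>cpcBByyByyy=>cpcpByyByyy=>cpcppyyByyy=>cpcppyypyyy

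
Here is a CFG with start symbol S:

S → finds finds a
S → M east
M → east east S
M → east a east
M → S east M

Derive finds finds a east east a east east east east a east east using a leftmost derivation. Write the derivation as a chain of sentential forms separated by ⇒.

S ⇒ M east ⇒ S east M east ⇒ M east east M east ⇒ S east M east east M east ⇒ finds finds a east M east east M east ⇒ finds finds a east east a east east east M east ⇒ finds finds a east east a east east east east a east east

S ⇒ M east   [S → M east]
M east ⇒ S east M east   [M → S east M]
S east M east ⇒ M east east M east   [S → M east]
M east east M east ⇒ S east M east east M east   [M → S east M]
S east M east east M east ⇒ finds finds a east M east east M east   [S → finds finds a]
finds finds a east M east east M east ⇒ finds finds a east east a east east east M east   [M → east a east]
finds finds a east east a east east east M east ⇒ finds finds a east east a east east east east a east east   [M → east a east]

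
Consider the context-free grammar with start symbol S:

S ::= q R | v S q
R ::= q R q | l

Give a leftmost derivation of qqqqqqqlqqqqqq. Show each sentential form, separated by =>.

S=>qR=>qqRq=>qqqRqq=>qqqqRqqq=>qqqqqRqqqq=>qqqqqqRqqqqq=>qqqqqqqRqqqqqq=>qqqqqqqlqqqqqq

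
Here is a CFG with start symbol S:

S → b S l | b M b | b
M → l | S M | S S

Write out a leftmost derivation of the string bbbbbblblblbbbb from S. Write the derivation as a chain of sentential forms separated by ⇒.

S ⇒ bMb ⇒ bSSb ⇒ bbMbSb ⇒ bbSSbSb ⇒ bbbSlSbSb ⇒ bbbbMblSbSb ⇒ bbbbSMblSbSb ⇒ bbbbbMbMblSbSb ⇒ bbbbbSMbMblSbSb ⇒ bbbbbbMbMblSbSb ⇒ bbbbbblbMblSbSb ⇒ bbbbbblblblSbSb ⇒ bbbbbblblblbbSb ⇒ bbbbbblblblbbbb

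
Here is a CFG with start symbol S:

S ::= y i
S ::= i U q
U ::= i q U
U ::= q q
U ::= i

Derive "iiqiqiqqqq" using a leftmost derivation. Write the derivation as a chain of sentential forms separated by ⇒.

S ⇒ iUq ⇒ iiqUq ⇒ iiqiqUq ⇒ iiqiqiqUq ⇒ iiqiqiqqqq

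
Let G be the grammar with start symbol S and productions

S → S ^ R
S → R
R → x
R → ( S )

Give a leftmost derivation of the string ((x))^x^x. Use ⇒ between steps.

S⇒S^R⇒S^R^R⇒R^R^R⇒(S)^R^R⇒(R)^R^R⇒((S))^R^R⇒((R))^R^R⇒((x))^R^R⇒((x))^x^R⇒((x))^x^x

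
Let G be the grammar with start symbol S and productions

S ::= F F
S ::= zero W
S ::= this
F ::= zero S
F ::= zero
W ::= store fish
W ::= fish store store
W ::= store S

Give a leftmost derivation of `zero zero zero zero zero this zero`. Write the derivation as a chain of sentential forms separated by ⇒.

S ⇒ F F ⇒ zero F ⇒ zero zero S ⇒ zero zero F F ⇒ zero zero zero S F ⇒ zero zero zero F F F ⇒ zero zero zero zero F F ⇒ zero zero zero zero zero S F ⇒ zero zero zero zero zero this F ⇒ zero zero zero zero zero this zero

S ⇒ F F   [S ::= F F]
F F ⇒ zero F   [F ::= zero]
zero F ⇒ zero zero S   [F ::= zero S]
zero zero S ⇒ zero zero F F   [S ::= F F]
zero zero F F ⇒ zero zero zero S F   [F ::= zero S]
zero zero zero S F ⇒ zero zero zero F F F   [S ::= F F]
zero zero zero F F F ⇒ zero zero zero zero F F   [F ::= zero]
zero zero zero zero F F ⇒ zero zero zero zero zero S F   [F ::= zero S]
zero zero zero zero zero S F ⇒ zero zero zero zero zero this F   [S ::= this]
zero zero zero zero zero this F ⇒ zero zero zero zero zero this zero   [F ::= zero]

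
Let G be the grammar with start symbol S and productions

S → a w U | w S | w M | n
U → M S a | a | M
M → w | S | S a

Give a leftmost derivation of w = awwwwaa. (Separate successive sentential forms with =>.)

S => awU => awM => awSa => awwMa => awwSaa => awwwMaa => awwwwaa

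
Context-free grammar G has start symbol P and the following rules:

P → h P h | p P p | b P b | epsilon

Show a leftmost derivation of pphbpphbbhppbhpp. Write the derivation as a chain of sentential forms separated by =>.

P=>pPp=>ppPpp=>pphPhpp=>pphbPbhpp=>pphbpPpbhpp=>pphbppPppbhpp=>pphbpphPhppbhpp=>pphbpphbPbhppbhpp=>pphbpphbbhppbhpp

P => pPp   [P → p P p]
pPp => ppPpp   [P → p P p]
ppPpp => pphPhpp   [P → h P h]
pphPhpp => pphbPbhpp   [P → b P b]
pphbPbhpp => pphbpPpbhpp   [P → p P p]
pphbpPpbhpp => pphbppPppbhpp   [P → p P p]
pphbppPppbhpp => pphbpphPhppbhpp   [P → h P h]
pphbpphPhppbhpp => pphbpphbPbhppbhpp   [P → b P b]
pphbpphbPbhppbhpp => pphbpphbbhppbhpp   [P → epsilon]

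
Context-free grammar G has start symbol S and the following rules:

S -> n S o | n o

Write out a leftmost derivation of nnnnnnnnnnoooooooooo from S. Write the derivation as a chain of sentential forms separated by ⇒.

S ⇒ nSo ⇒ nnSoo ⇒ nnnSooo ⇒ nnnnSoooo ⇒ nnnnnSooooo ⇒ nnnnnnSoooooo ⇒ nnnnnnnSooooooo ⇒ nnnnnnnnSoooooooo ⇒ nnnnnnnnnSooooooooo ⇒ nnnnnnnnnnoooooooooo

S ⇒ nSo   [S -> n S o]
nSo ⇒ nnSoo   [S -> n S o]
nnSoo ⇒ nnnSooo   [S -> n S o]
nnnSooo ⇒ nnnnSoooo   [S -> n S o]
nnnnSoooo ⇒ nnnnnSooooo   [S -> n S o]
nnnnnSooooo ⇒ nnnnnnSoooooo   [S -> n S o]
nnnnnnSoooooo ⇒ nnnnnnnSooooooo   [S -> n S o]
nnnnnnnSooooooo ⇒ nnnnnnnnSoooooooo   [S -> n S o]
nnnnnnnnSoooooooo ⇒ nnnnnnnnnSooooooooo   [S -> n S o]
nnnnnnnnnSooooooooo ⇒ nnnnnnnnnnoooooooooo   [S -> n o]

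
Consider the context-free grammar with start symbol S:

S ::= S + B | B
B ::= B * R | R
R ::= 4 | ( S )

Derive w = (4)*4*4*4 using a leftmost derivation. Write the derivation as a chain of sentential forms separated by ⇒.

S ⇒ B ⇒ B*R ⇒ B*R*R ⇒ B*R*R*R ⇒ R*R*R*R ⇒ (S)*R*R*R ⇒ (B)*R*R*R ⇒ (R)*R*R*R ⇒ (4)*R*R*R ⇒ (4)*4*R*R ⇒ (4)*4*4*R ⇒ (4)*4*4*4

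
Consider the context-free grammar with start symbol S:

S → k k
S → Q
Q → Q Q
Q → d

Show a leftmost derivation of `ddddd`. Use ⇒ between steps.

S⇒Q⇒QQ⇒QQQ⇒QQQQ⇒QQQQQ⇒dQQQQ⇒ddQQQ⇒dddQQ⇒ddddQ⇒ddddd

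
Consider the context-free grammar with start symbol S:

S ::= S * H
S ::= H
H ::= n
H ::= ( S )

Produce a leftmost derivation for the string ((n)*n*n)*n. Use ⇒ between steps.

S ⇒ S*H   [S ::= S * H]
S*H ⇒ H*H   [S ::= H]
H*H ⇒ (S)*H   [H ::= ( S )]
(S)*H ⇒ (S*H)*H   [S ::= S * H]
(S*H)*H ⇒ (S*H*H)*H   [S ::= S * H]
(S*H*H)*H ⇒ (H*H*H)*H   [S ::= H]
(H*H*H)*H ⇒ ((S)*H*H)*H   [H ::= ( S )]
((S)*H*H)*H ⇒ ((H)*H*H)*H   [S ::= H]
((H)*H*H)*H ⇒ ((n)*H*H)*H   [H ::= n]
((n)*H*H)*H ⇒ ((n)*n*H)*H   [H ::= n]
((n)*n*H)*H ⇒ ((n)*n*n)*H   [H ::= n]
((n)*n*n)*H ⇒ ((n)*n*n)*n   [H ::= n]

S ⇒ S*H ⇒ H*H ⇒ (S)*H ⇒ (S*H)*H ⇒ (S*H*H)*H ⇒ (H*H*H)*H ⇒ ((S)*H*H)*H ⇒ ((H)*H*H)*H ⇒ ((n)*H*H)*H ⇒ ((n)*n*H)*H ⇒ ((n)*n*n)*H ⇒ ((n)*n*n)*n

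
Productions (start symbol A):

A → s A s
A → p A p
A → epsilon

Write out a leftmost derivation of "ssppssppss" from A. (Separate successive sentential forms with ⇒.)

A ⇒ sAs   [A → s A s]
sAs ⇒ ssAss   [A → s A s]
ssAss ⇒ sspApss   [A → p A p]
sspApss ⇒ ssppAppss   [A → p A p]
ssppAppss ⇒ ssppsAsppss   [A → s A s]
ssppsAsppss ⇒ ssppssppss   [A → epsilon]

A ⇒ sAs ⇒ ssAss ⇒ sspApss ⇒ ssppAppss ⇒ ssppsAsppss ⇒ ssppssppss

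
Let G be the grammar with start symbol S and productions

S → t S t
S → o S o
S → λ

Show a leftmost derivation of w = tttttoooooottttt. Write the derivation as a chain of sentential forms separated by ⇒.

S ⇒ tSt ⇒ ttStt ⇒ tttSttt ⇒ ttttStttt ⇒ tttttSttttt ⇒ tttttoSottttt ⇒ tttttooSoottttt ⇒ tttttoooSooottttt ⇒ tttttoooooottttt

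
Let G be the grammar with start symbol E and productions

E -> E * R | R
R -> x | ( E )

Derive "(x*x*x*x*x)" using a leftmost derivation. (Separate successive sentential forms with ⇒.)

E⇒R⇒(E)⇒(E*R)⇒(E*R*R)⇒(E*R*R*R)⇒(E*R*R*R*R)⇒(R*R*R*R*R)⇒(x*R*R*R*R)⇒(x*x*R*R*R)⇒(x*x*x*R*R)⇒(x*x*x*x*R)⇒(x*x*x*x*x)

E ⇒ R   [E -> R]
R ⇒ (E)   [R -> ( E )]
(E) ⇒ (E*R)   [E -> E * R]
(E*R) ⇒ (E*R*R)   [E -> E * R]
(E*R*R) ⇒ (E*R*R*R)   [E -> E * R]
(E*R*R*R) ⇒ (E*R*R*R*R)   [E -> E * R]
(E*R*R*R*R) ⇒ (R*R*R*R*R)   [E -> R]
(R*R*R*R*R) ⇒ (x*R*R*R*R)   [R -> x]
(x*R*R*R*R) ⇒ (x*x*R*R*R)   [R -> x]
(x*x*R*R*R) ⇒ (x*x*x*R*R)   [R -> x]
(x*x*x*R*R) ⇒ (x*x*x*x*R)   [R -> x]
(x*x*x*x*R) ⇒ (x*x*x*x*x)   [R -> x]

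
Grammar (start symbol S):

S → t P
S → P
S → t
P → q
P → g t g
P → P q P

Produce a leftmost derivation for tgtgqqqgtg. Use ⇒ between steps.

S⇒tP⇒tPqP⇒tPqPqP⇒tgtgqPqP⇒tgtgqqqP⇒tgtgqqqgtg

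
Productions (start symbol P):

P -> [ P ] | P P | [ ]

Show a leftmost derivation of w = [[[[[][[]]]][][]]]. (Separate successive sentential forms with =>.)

P=>[P]=>[[P]]=>[[PP]]=>[[[P]P]]=>[[[[P]]P]]=>[[[[PP]]P]]=>[[[[[]P]]P]]=>[[[[[][P]]]P]]=>[[[[[][[]]]]P]]=>[[[[[][[]]]]PP]]=>[[[[[][[]]]][]P]]=>[[[[[][[]]]][][]]]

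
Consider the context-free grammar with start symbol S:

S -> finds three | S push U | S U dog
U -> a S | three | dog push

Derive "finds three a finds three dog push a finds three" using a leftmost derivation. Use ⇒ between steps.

S ⇒ S push U   [S -> S push U]
S push U ⇒ S U dog push U   [S -> S U dog]
S U dog push U ⇒ finds three U dog push U   [S -> finds three]
finds three U dog push U ⇒ finds three a S dog push U   [U -> a S]
finds three a S dog push U ⇒ finds three a finds three dog push U   [S -> finds three]
finds three a finds three dog push U ⇒ finds three a finds three dog push a S   [U -> a S]
finds three a finds three dog push a S ⇒ finds three a finds three dog push a finds three   [S -> finds three]

S ⇒ S push U ⇒ S U dog push U ⇒ finds three U dog push U ⇒ finds three a S dog push U ⇒ finds three a finds three dog push U ⇒ finds three a finds three dog push a S ⇒ finds three a finds three dog push a finds three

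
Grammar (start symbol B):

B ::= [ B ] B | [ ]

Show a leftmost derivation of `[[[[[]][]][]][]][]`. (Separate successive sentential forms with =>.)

B => [B]B => [[B]B]B => [[[B]B]B]B => [[[[B]B]B]B]B => [[[[[]]B]B]B]B => [[[[[]][]]B]B]B => [[[[[]][]][]]B]B => [[[[[]][]][]][]]B => [[[[[]][]][]][]][]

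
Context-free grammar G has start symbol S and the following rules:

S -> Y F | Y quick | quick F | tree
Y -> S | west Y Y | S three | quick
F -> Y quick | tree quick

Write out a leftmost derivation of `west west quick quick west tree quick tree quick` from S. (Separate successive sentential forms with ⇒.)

S ⇒ Y F ⇒ west Y Y F ⇒ west west Y Y Y F ⇒ west west quick Y Y F ⇒ west west quick quick Y F ⇒ west west quick quick west Y Y F ⇒ west west quick quick west S Y F ⇒ west west quick quick west tree Y F ⇒ west west quick quick west tree quick F ⇒ west west quick quick west tree quick tree quick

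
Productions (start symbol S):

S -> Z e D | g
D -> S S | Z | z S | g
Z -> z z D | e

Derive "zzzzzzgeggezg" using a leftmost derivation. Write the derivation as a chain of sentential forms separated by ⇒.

S ⇒ ZeD   [S -> Z e D]
ZeD ⇒ zzDeD   [Z -> z z D]
zzDeD ⇒ zzSSeD   [D -> S S]
zzSSeD ⇒ zzZeDSeD   [S -> Z e D]
zzZeDSeD ⇒ zzzzDeDSeD   [Z -> z z D]
zzzzDeDSeD ⇒ zzzzZeDSeD   [D -> Z]
zzzzZeDSeD ⇒ zzzzzzDeDSeD   [Z -> z z D]
zzzzzzDeDSeD ⇒ zzzzzzgeDSeD   [D -> g]
zzzzzzgeDSeD ⇒ zzzzzzgegSeD   [D -> g]
zzzzzzgegSeD ⇒ zzzzzzgeggeD   [S -> g]
zzzzzzgeggeD ⇒ zzzzzzgeggezS   [D -> z S]
zzzzzzgeggezS ⇒ zzzzzzgeggezg   [S -> g]

S ⇒ ZeD ⇒ zzDeD ⇒ zzSSeD ⇒ zzZeDSeD ⇒ zzzzDeDSeD ⇒ zzzzZeDSeD ⇒ zzzzzzDeDSeD ⇒ zzzzzzgeDSeD ⇒ zzzzzzgegSeD ⇒ zzzzzzgeggeD ⇒ zzzzzzgeggezS ⇒ zzzzzzgeggezg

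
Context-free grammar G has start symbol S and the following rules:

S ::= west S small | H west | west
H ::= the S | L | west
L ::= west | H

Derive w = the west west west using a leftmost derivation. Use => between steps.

S => H west => the S west => the H west west => the west west west

S => H west   [S ::= H west]
H west => the S west   [H ::= the S]
the S west => the H west west   [S ::= H west]
the H west west => the west west west   [H ::= west]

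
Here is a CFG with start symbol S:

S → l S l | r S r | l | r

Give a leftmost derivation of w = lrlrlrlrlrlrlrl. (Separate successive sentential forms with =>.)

S => lSl   [S → l S l]
lSl => lrSrl   [S → r S r]
lrSrl => lrlSlrl   [S → l S l]
lrlSlrl => lrlrSrlrl   [S → r S r]
lrlrSrlrl => lrlrlSlrlrl   [S → l S l]
lrlrlSlrlrl => lrlrlrSrlrlrl   [S → r S r]
lrlrlrSrlrlrl => lrlrlrlSlrlrlrl   [S → l S l]
lrlrlrlSlrlrlrl => lrlrlrlrlrlrlrl   [S → r]

S => lSl => lrSrl => lrlSlrl => lrlrSrlrl => lrlrlSlrlrl => lrlrlrSrlrlrl => lrlrlrlSlrlrlrl => lrlrlrlrlrlrlrl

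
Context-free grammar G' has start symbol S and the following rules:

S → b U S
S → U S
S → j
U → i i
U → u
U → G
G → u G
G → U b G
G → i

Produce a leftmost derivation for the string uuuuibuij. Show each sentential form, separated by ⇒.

S ⇒ US   [S → U S]
US ⇒ uS   [U → u]
uS ⇒ uUS   [S → U S]
uUS ⇒ uuS   [U → u]
uuS ⇒ uuUS   [S → U S]
uuUS ⇒ uuGS   [U → G]
uuGS ⇒ uuuGS   [G → u G]
uuuGS ⇒ uuuUbGS   [G → U b G]
uuuUbGS ⇒ uuuGbGS   [U → G]
uuuGbGS ⇒ uuuuGbGS   [G → u G]
uuuuGbGS ⇒ uuuuibGS   [G → i]
uuuuibGS ⇒ uuuuibuGS   [G → u G]
uuuuibuGS ⇒ uuuuibuiS   [G → i]
uuuuibuiS ⇒ uuuuibuij   [S → j]

S ⇒ US ⇒ uS ⇒ uUS ⇒ uuS ⇒ uuUS ⇒ uuGS ⇒ uuuGS ⇒ uuuUbGS ⇒ uuuGbGS ⇒ uuuuGbGS ⇒ uuuuibGS ⇒ uuuuibuGS ⇒ uuuuibuiS ⇒ uuuuibuij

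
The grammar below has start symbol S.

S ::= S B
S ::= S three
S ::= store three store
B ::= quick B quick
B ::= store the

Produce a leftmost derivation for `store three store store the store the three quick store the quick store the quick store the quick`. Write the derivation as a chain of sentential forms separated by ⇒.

S ⇒ S B ⇒ S B B ⇒ S B B B ⇒ S three B B B ⇒ S B three B B B ⇒ S B B three B B B ⇒ store three store B B three B B B ⇒ store three store store the B three B B B ⇒ store three store store the store the three B B B ⇒ store three store store the store the three quick B quick B B ⇒ store three store store the store the three quick store the quick B B ⇒ store three store store the store the three quick store the quick store the B ⇒ store three store store the store the three quick store the quick store the quick B quick ⇒ store three store store the store the three quick store the quick store the quick store the quick

S ⇒ S B   [S ::= S B]
S B ⇒ S B B   [S ::= S B]
S B B ⇒ S B B B   [S ::= S B]
S B B B ⇒ S three B B B   [S ::= S three]
S three B B B ⇒ S B three B B B   [S ::= S B]
S B three B B B ⇒ S B B three B B B   [S ::= S B]
S B B three B B B ⇒ store three store B B three B B B   [S ::= store three store]
store three store B B three B B B ⇒ store three store store the B three B B B   [B ::= store the]
store three store store the B three B B B ⇒ store three store store the store the three B B B   [B ::= store the]
store three store store the store the three B B B ⇒ store three store store the store the three quick B quick B B   [B ::= quick B quick]
store three store store the store the three quick B quick B B ⇒ store three store store the store the three quick store the quick B B   [B ::= store the]
store three store store the store the three quick store the quick B B ⇒ store three store store the store the three quick store the quick store the B   [B ::= store the]
store three store store the store the three quick store the quick store the B ⇒ store three store store the store the three quick store the quick store the quick B quick   [B ::= quick B quick]
store three store store the store the three quick store the quick store the quick B quick ⇒ store three store store the store the three quick store the quick store the quick store the quick   [B ::= store the]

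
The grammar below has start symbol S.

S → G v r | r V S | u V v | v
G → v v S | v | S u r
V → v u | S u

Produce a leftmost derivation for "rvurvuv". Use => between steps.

S => rVS => rvuS => rvurVS => rvurSuS => rvurvuS => rvurvuv

S => rVS   [S → r V S]
rVS => rvuS   [V → v u]
rvuS => rvurVS   [S → r V S]
rvurVS => rvurSuS   [V → S u]
rvurSuS => rvurvuS   [S → v]
rvurvuS => rvurvuv   [S → v]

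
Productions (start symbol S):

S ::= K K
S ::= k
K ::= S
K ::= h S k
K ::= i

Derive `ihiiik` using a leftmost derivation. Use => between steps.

S => KK => iK => ihSk => ihKKk => ihSKk => ihKKKk => ihiKKk => ihiiKk => ihiiik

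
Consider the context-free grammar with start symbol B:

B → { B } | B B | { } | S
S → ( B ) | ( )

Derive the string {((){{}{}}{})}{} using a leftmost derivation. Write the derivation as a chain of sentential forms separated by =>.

B => BB => {B}B => {S}B => {(B)}B => {(BB)}B => {(BBB)}B => {(SBB)}B => {(()BB)}B => {((){B}B)}B => {((){BB}B)}B => {((){{}B}B)}B => {((){{}{}}B)}B => {((){{}{}}{})}B => {((){{}{}}{})}{}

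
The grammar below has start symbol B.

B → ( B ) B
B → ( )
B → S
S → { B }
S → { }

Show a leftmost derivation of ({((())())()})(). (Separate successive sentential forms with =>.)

B => (B)B   [B → ( B ) B]
(B)B => (S)B   [B → S]
(S)B => ({B})B   [S → { B }]
({B})B => ({(B)B})B   [B → ( B ) B]
({(B)B})B => ({((B)B)B})B   [B → ( B ) B]
({((B)B)B})B => ({((())B)B})B   [B → ( )]
({((())B)B})B => ({((())())B})B   [B → ( )]
({((())())B})B => ({((())())()})B   [B → ( )]
({((())())()})B => ({((())())()})()   [B → ( )]

B=>(B)B=>(S)B=>({B})B=>({(B)B})B=>({((B)B)B})B=>({((())B)B})B=>({((())())B})B=>({((())())()})B=>({((())())()})()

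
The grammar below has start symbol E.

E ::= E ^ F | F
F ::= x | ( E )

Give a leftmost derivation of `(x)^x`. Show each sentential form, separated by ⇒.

E⇒E^F⇒F^F⇒(E)^F⇒(F)^F⇒(x)^F⇒(x)^x

E ⇒ E^F   [E ::= E ^ F]
E^F ⇒ F^F   [E ::= F]
F^F ⇒ (E)^F   [F ::= ( E )]
(E)^F ⇒ (F)^F   [E ::= F]
(F)^F ⇒ (x)^F   [F ::= x]
(x)^F ⇒ (x)^x   [F ::= x]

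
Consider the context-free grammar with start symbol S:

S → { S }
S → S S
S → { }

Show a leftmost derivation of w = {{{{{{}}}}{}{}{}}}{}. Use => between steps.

S => SS => {S}S => {{S}}S => {{SS}}S => {{SSS}}S => {{{S}SS}}S => {{{{S}}SS}}S => {{{{{S}}}SS}}S => {{{{{{}}}}SS}}S => {{{{{{}}}}{}S}}S => {{{{{{}}}}{}SS}}S => {{{{{{}}}}{}{}S}}S => {{{{{{}}}}{}{}{}}}S => {{{{{{}}}}{}{}{}}}{}

S => SS   [S → S S]
SS => {S}S   [S → { S }]
{S}S => {{S}}S   [S → { S }]
{{S}}S => {{SS}}S   [S → S S]
{{SS}}S => {{SSS}}S   [S → S S]
{{SSS}}S => {{{S}SS}}S   [S → { S }]
{{{S}SS}}S => {{{{S}}SS}}S   [S → { S }]
{{{{S}}SS}}S => {{{{{S}}}SS}}S   [S → { S }]
{{{{{S}}}SS}}S => {{{{{{}}}}SS}}S   [S → { }]
{{{{{{}}}}SS}}S => {{{{{{}}}}{}S}}S   [S → { }]
{{{{{{}}}}{}S}}S => {{{{{{}}}}{}SS}}S   [S → S S]
{{{{{{}}}}{}SS}}S => {{{{{{}}}}{}{}S}}S   [S → { }]
{{{{{{}}}}{}{}S}}S => {{{{{{}}}}{}{}{}}}S   [S → { }]
{{{{{{}}}}{}{}{}}}S => {{{{{{}}}}{}{}{}}}{}   [S → { }]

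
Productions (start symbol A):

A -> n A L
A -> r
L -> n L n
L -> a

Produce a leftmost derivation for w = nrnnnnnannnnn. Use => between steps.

A => nAL => nrL => nrnLn => nrnnLnn => nrnnnLnnn => nrnnnnLnnnn => nrnnnnnLnnnnn => nrnnnnnannnnn

A => nAL   [A -> n A L]
nAL => nrL   [A -> r]
nrL => nrnLn   [L -> n L n]
nrnLn => nrnnLnn   [L -> n L n]
nrnnLnn => nrnnnLnnn   [L -> n L n]
nrnnnLnnn => nrnnnnLnnnn   [L -> n L n]
nrnnnnLnnnn => nrnnnnnLnnnnn   [L -> n L n]
nrnnnnnLnnnnn => nrnnnnnannnnn   [L -> a]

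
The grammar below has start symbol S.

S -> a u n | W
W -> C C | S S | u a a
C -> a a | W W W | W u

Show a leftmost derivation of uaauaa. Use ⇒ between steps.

S⇒W⇒CC⇒WuC⇒uaauC⇒uaauaa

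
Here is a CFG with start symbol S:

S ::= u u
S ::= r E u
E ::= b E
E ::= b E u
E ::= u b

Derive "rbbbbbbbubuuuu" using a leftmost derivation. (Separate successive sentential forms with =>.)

S => rEu => rbEu => rbbEuu => rbbbEuuu => rbbbbEuuu => rbbbbbEuuu => rbbbbbbEuuu => rbbbbbbbEuuuu => rbbbbbbbubuuuu

S => rEu   [S ::= r E u]
rEu => rbEu   [E ::= b E]
rbEu => rbbEuu   [E ::= b E u]
rbbEuu => rbbbEuuu   [E ::= b E u]
rbbbEuuu => rbbbbEuuu   [E ::= b E]
rbbbbEuuu => rbbbbbEuuu   [E ::= b E]
rbbbbbEuuu => rbbbbbbEuuu   [E ::= b E]
rbbbbbbEuuu => rbbbbbbbEuuuu   [E ::= b E u]
rbbbbbbbEuuuu => rbbbbbbbubuuuu   [E ::= u b]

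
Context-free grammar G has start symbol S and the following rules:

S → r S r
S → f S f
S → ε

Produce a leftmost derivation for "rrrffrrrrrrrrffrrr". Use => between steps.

S => rSr => rrSrr => rrrSrrr => rrrfSfrrr => rrrffSffrrr => rrrffrSrffrrr => rrrffrrSrrffrrr => rrrffrrrSrrrffrrr => rrrffrrrrSrrrrffrrr => rrrffrrrrrrrrffrrr

S => rSr   [S → r S r]
rSr => rrSrr   [S → r S r]
rrSrr => rrrSrrr   [S → r S r]
rrrSrrr => rrrfSfrrr   [S → f S f]
rrrfSfrrr => rrrffSffrrr   [S → f S f]
rrrffSffrrr => rrrffrSrffrrr   [S → r S r]
rrrffrSrffrrr => rrrffrrSrrffrrr   [S → r S r]
rrrffrrSrrffrrr => rrrffrrrSrrrffrrr   [S → r S r]
rrrffrrrSrrrffrrr => rrrffrrrrSrrrrffrrr   [S → r S r]
rrrffrrrrSrrrrffrrr => rrrffrrrrrrrrffrrr   [S → ε]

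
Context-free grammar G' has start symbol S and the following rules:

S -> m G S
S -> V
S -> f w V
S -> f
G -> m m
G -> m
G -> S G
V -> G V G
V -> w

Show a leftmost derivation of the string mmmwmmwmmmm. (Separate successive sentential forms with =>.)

S => V => GVG => mmVG => mmGVGG => mmmVGG => mmmGVGGG => mmmSGVGGG => mmmVGVGGG => mmmwGVGGG => mmmwmmVGGG => mmmwmmwGGG => mmmwmmwmGG => mmmwmmwmmmG => mmmwmmwmmmm

S => V   [S -> V]
V => GVG   [V -> G V G]
GVG => mmVG   [G -> m m]
mmVG => mmGVGG   [V -> G V G]
mmGVGG => mmmVGG   [G -> m]
mmmVGG => mmmGVGGG   [V -> G V G]
mmmGVGGG => mmmSGVGGG   [G -> S G]
mmmSGVGGG => mmmVGVGGG   [S -> V]
mmmVGVGGG => mmmwGVGGG   [V -> w]
mmmwGVGGG => mmmwmmVGGG   [G -> m m]
mmmwmmVGGG => mmmwmmwGGG   [V -> w]
mmmwmmwGGG => mmmwmmwmGG   [G -> m]
mmmwmmwmGG => mmmwmmwmmmG   [G -> m m]
mmmwmmwmmmG => mmmwmmwmmmm   [G -> m]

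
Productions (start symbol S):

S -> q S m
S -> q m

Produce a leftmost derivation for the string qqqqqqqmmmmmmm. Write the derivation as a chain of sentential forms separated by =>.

S => qSm => qqSmm => qqqSmmm => qqqqSmmmm => qqqqqSmmmmm => qqqqqqSmmmmmm => qqqqqqqmmmmmmm

S => qSm   [S -> q S m]
qSm => qqSmm   [S -> q S m]
qqSmm => qqqSmmm   [S -> q S m]
qqqSmmm => qqqqSmmmm   [S -> q S m]
qqqqSmmmm => qqqqqSmmmmm   [S -> q S m]
qqqqqSmmmmm => qqqqqqSmmmmmm   [S -> q S m]
qqqqqqSmmmmmm => qqqqqqqmmmmmmm   [S -> q m]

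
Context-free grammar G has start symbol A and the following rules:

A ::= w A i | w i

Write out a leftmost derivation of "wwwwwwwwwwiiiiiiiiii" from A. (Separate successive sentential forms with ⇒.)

A ⇒ wAi ⇒ wwAii ⇒ wwwAiii ⇒ wwwwAiiii ⇒ wwwwwAiiiii ⇒ wwwwwwAiiiiii ⇒ wwwwwwwAiiiiiii ⇒ wwwwwwwwAiiiiiiii ⇒ wwwwwwwwwAiiiiiiiii ⇒ wwwwwwwwwwiiiiiiiiii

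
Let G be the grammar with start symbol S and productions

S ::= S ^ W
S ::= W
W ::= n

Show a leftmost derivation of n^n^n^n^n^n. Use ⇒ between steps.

S ⇒ S^W ⇒ S^W^W ⇒ S^W^W^W ⇒ S^W^W^W^W ⇒ S^W^W^W^W^W ⇒ W^W^W^W^W^W ⇒ n^W^W^W^W^W ⇒ n^n^W^W^W^W ⇒ n^n^n^W^W^W ⇒ n^n^n^n^W^W ⇒ n^n^n^n^n^W ⇒ n^n^n^n^n^n

S ⇒ S^W   [S ::= S ^ W]
S^W ⇒ S^W^W   [S ::= S ^ W]
S^W^W ⇒ S^W^W^W   [S ::= S ^ W]
S^W^W^W ⇒ S^W^W^W^W   [S ::= S ^ W]
S^W^W^W^W ⇒ S^W^W^W^W^W   [S ::= S ^ W]
S^W^W^W^W^W ⇒ W^W^W^W^W^W   [S ::= W]
W^W^W^W^W^W ⇒ n^W^W^W^W^W   [W ::= n]
n^W^W^W^W^W ⇒ n^n^W^W^W^W   [W ::= n]
n^n^W^W^W^W ⇒ n^n^n^W^W^W   [W ::= n]
n^n^n^W^W^W ⇒ n^n^n^n^W^W   [W ::= n]
n^n^n^n^W^W ⇒ n^n^n^n^n^W   [W ::= n]
n^n^n^n^n^W ⇒ n^n^n^n^n^n   [W ::= n]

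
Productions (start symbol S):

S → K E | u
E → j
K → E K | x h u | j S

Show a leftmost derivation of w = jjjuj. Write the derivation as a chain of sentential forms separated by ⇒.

S⇒KE⇒EKE⇒jKE⇒jEKE⇒jjKE⇒jjjSE⇒jjjuE⇒jjjuj

S ⇒ KE   [S → K E]
KE ⇒ EKE   [K → E K]
EKE ⇒ jKE   [E → j]
jKE ⇒ jEKE   [K → E K]
jEKE ⇒ jjKE   [E → j]
jjKE ⇒ jjjSE   [K → j S]
jjjSE ⇒ jjjuE   [S → u]
jjjuE ⇒ jjjuj   [E → j]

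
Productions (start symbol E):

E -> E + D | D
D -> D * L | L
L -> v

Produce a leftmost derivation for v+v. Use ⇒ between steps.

E ⇒ E+D ⇒ D+D ⇒ L+D ⇒ v+D ⇒ v+L ⇒ v+v

E ⇒ E+D   [E -> E + D]
E+D ⇒ D+D   [E -> D]
D+D ⇒ L+D   [D -> L]
L+D ⇒ v+D   [L -> v]
v+D ⇒ v+L   [D -> L]
v+L ⇒ v+v   [L -> v]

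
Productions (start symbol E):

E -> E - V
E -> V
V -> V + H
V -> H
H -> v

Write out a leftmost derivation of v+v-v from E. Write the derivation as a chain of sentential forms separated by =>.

E => E-V => V-V => V+H-V => H+H-V => v+H-V => v+v-V => v+v-H => v+v-v

E => E-V   [E -> E - V]
E-V => V-V   [E -> V]
V-V => V+H-V   [V -> V + H]
V+H-V => H+H-V   [V -> H]
H+H-V => v+H-V   [H -> v]
v+H-V => v+v-V   [H -> v]
v+v-V => v+v-H   [V -> H]
v+v-H => v+v-v   [H -> v]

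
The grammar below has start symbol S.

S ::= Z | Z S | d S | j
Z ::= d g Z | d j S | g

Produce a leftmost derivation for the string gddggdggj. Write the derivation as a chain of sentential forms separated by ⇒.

S ⇒ ZS ⇒ gS ⇒ gdS ⇒ gdZS ⇒ gddgZS ⇒ gddggS ⇒ gddggZS ⇒ gddggdgZS ⇒ gddggdggS ⇒ gddggdggj

S ⇒ ZS   [S ::= Z S]
ZS ⇒ gS   [Z ::= g]
gS ⇒ gdS   [S ::= d S]
gdS ⇒ gdZS   [S ::= Z S]
gdZS ⇒ gddgZS   [Z ::= d g Z]
gddgZS ⇒ gddggS   [Z ::= g]
gddggS ⇒ gddggZS   [S ::= Z S]
gddggZS ⇒ gddggdgZS   [Z ::= d g Z]
gddggdgZS ⇒ gddggdggS   [Z ::= g]
gddggdggS ⇒ gddggdggj   [S ::= j]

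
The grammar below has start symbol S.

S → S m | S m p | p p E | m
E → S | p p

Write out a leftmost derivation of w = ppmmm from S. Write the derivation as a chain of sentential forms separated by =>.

S => ppE => ppS => ppSm => ppSmm => ppmmm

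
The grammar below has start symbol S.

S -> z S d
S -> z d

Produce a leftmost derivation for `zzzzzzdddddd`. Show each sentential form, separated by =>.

S=>zSd=>zzSdd=>zzzSddd=>zzzzSdddd=>zzzzzSddddd=>zzzzzzdddddd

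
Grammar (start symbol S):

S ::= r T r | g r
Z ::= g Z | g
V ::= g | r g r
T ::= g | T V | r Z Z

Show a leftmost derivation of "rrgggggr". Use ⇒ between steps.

S ⇒ rTr ⇒ rTVr ⇒ rTVVr ⇒ rrZZVVr ⇒ rrgZZVVr ⇒ rrggZVVr ⇒ rrgggVVr ⇒ rrggggVr ⇒ rrgggggr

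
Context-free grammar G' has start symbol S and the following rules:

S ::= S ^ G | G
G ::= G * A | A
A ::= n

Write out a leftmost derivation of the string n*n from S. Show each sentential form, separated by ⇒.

S⇒G⇒G*A⇒A*A⇒n*A⇒n*n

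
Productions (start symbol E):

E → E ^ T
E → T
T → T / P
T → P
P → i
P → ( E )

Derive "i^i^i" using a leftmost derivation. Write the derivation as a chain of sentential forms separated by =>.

E=>E^T=>E^T^T=>T^T^T=>P^T^T=>i^T^T=>i^P^T=>i^i^T=>i^i^P=>i^i^i

E => E^T   [E → E ^ T]
E^T => E^T^T   [E → E ^ T]
E^T^T => T^T^T   [E → T]
T^T^T => P^T^T   [T → P]
P^T^T => i^T^T   [P → i]
i^T^T => i^P^T   [T → P]
i^P^T => i^i^T   [P → i]
i^i^T => i^i^P   [T → P]
i^i^P => i^i^i   [P → i]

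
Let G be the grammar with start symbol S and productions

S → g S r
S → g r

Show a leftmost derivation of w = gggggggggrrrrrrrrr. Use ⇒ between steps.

S ⇒ gSr ⇒ ggSrr ⇒ gggSrrr ⇒ ggggSrrrr ⇒ gggggSrrrrr ⇒ ggggggSrrrrrr ⇒ gggggggSrrrrrrr ⇒ ggggggggSrrrrrrrr ⇒ gggggggggrrrrrrrrr

S ⇒ gSr   [S → g S r]
gSr ⇒ ggSrr   [S → g S r]
ggSrr ⇒ gggSrrr   [S → g S r]
gggSrrr ⇒ ggggSrrrr   [S → g S r]
ggggSrrrr ⇒ gggggSrrrrr   [S → g S r]
gggggSrrrrr ⇒ ggggggSrrrrrr   [S → g S r]
ggggggSrrrrrr ⇒ gggggggSrrrrrrr   [S → g S r]
gggggggSrrrrrrr ⇒ ggggggggSrrrrrrrr   [S → g S r]
ggggggggSrrrrrrrr ⇒ gggggggggrrrrrrrrr   [S → g r]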